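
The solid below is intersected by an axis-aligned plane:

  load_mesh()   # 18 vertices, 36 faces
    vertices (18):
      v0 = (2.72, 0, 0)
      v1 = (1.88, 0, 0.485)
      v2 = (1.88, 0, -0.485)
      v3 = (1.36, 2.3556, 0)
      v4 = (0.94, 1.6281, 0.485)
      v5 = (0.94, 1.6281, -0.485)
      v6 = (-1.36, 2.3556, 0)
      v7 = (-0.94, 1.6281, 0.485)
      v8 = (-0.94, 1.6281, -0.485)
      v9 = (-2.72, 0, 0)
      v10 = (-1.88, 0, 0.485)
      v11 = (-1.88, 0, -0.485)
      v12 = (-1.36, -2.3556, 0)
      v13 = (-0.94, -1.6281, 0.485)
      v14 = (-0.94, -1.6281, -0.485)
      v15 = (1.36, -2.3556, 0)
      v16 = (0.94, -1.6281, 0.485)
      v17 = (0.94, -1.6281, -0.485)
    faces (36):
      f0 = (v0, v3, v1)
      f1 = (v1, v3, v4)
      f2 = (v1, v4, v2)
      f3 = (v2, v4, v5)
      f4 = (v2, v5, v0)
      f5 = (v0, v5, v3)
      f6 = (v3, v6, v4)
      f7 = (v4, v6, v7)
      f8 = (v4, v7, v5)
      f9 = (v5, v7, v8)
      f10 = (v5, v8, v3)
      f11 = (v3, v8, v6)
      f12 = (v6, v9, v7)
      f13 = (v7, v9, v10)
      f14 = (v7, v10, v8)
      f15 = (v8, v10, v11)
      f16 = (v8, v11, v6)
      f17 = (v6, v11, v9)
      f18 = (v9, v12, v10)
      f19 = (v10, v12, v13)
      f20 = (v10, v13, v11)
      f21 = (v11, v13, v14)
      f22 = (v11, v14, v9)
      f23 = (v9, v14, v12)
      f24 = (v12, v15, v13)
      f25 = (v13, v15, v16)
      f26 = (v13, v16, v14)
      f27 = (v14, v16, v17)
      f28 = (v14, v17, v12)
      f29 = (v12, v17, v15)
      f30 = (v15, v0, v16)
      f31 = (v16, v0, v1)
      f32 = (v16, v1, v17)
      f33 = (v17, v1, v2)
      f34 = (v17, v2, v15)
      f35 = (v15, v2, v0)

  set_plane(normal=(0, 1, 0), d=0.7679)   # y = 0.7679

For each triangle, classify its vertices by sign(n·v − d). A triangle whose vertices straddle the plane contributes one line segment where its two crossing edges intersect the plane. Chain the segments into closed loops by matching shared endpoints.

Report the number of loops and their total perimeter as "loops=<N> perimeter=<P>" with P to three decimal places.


Straddling triangles (12 of 36):
  (v0,v3,v1) [-+-] → (2.27665, 0.7679, 0)–(1.71049, 0.7679, 0.326895)  len=0.6538
  (v1,v3,v4) [-++] → (1.71049, 0.7679, 0.326895)–(1.43665, 0.7679, 0.485)  len=0.3162
  (v1,v4,v2) [-+-] → (1.43665, 0.7679, 0.485)–(1.43665, 0.7679, -0.0274955)  len=0.5125
  (v2,v4,v5) [-++] → (1.43665, 0.7679, -0.0274955)–(1.43665, 0.7679, -0.485)  len=0.4575
  (v2,v5,v0) [-+-] → (1.43665, 0.7679, -0.485)–(1.88046, 0.7679, -0.228752)  len=0.5125
  (v0,v5,v3) [-++] → (1.88046, 0.7679, -0.228752)–(2.27665, 0.7679, 0)  len=0.4575
  (v6,v9,v7) [+-+] → (-2.27665, 0.7679, 0)–(-1.88046, 0.7679, 0.228752)  len=0.4575
  (v7,v9,v10) [+--] → (-1.88046, 0.7679, 0.228752)–(-1.43665, 0.7679, 0.485)  len=0.5125
  (v7,v10,v8) [+-+] → (-1.43665, 0.7679, 0.485)–(-1.43665, 0.7679, 0.0274955)  len=0.4575
  (v8,v10,v11) [+--] → (-1.43665, 0.7679, 0.0274955)–(-1.43665, 0.7679, -0.485)  len=0.5125
  (v8,v11,v6) [+-+] → (-1.43665, 0.7679, -0.485)–(-1.71049, 0.7679, -0.326895)  len=0.3162
  (v6,v11,v9) [+--] → (-1.71049, 0.7679, -0.326895)–(-2.27665, 0.7679, 0)  len=0.6538

Chained into 2 loop(s):
  loop 1: 6 segments, perimeter = 2.9099
  loop 2: 6 segments, perimeter = 2.9099
Total perimeter = 5.820

loops=2 perimeter=5.820


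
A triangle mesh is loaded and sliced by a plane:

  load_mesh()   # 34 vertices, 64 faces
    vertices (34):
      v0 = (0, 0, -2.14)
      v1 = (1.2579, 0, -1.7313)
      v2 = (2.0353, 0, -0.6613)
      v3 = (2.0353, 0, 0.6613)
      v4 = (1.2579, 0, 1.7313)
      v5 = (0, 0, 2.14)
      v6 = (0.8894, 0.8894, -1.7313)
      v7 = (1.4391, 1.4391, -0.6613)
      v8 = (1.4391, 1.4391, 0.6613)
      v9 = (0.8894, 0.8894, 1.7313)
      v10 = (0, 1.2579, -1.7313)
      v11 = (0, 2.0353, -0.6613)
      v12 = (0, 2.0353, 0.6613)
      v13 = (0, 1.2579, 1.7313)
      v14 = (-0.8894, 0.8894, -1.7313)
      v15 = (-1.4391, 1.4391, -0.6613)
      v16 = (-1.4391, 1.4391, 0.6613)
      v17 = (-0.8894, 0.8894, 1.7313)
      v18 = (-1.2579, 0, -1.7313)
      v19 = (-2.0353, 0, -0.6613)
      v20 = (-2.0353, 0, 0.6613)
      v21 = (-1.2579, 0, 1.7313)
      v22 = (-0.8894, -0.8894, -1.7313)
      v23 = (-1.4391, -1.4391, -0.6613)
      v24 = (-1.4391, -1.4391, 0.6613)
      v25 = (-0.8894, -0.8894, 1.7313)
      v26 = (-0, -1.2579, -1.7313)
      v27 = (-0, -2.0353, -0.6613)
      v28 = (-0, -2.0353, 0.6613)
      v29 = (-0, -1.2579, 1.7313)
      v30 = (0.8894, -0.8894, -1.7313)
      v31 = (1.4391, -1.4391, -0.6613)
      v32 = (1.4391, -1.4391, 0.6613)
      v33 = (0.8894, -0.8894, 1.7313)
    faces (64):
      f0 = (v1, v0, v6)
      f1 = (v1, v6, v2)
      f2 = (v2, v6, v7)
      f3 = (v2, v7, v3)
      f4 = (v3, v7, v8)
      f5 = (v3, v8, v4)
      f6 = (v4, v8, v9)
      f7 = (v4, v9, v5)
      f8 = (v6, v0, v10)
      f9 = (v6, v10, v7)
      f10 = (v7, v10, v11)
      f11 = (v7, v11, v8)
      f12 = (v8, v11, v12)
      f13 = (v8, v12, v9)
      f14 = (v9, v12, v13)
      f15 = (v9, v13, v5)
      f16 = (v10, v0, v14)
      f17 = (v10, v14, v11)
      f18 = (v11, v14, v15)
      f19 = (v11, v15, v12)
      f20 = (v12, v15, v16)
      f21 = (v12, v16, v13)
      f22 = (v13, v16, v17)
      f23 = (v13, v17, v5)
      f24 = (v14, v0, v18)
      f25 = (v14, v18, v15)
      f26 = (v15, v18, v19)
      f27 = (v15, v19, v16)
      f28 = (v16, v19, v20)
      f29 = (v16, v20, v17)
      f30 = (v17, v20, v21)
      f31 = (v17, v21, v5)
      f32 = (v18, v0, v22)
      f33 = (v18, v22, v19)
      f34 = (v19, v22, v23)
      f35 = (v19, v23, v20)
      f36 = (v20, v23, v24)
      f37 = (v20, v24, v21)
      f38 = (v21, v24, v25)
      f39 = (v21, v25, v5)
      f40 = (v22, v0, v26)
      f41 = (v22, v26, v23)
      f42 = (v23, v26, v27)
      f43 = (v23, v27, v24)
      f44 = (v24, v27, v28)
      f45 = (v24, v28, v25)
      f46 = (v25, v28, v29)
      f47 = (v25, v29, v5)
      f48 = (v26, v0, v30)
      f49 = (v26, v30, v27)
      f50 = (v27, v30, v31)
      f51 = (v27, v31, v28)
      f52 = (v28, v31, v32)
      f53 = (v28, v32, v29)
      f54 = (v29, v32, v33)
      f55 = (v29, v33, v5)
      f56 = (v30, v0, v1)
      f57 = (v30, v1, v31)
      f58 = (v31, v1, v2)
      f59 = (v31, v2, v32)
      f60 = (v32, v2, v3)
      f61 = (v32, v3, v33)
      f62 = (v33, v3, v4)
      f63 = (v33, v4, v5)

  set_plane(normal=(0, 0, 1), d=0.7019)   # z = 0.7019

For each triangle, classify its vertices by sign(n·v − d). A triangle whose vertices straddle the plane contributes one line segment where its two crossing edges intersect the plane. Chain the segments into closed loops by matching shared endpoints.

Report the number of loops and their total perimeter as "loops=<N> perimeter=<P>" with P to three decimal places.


Straddling triangles (16 of 64):
  (v3,v8,v4) [--+] → (1.43222, 1.38449, 0.7019)–(2.0058, 0, 0.7019)  len=1.4986
  (v4,v8,v9) [+-+] → (1.43222, 1.38449, 0.7019)–(1.41824, 1.41824, 0.7019)  len=0.0365
  (v8,v12,v9) [--+] → (0.0337473, 1.99182, 0.7019)–(1.41824, 1.41824, 0.7019)  len=1.4986
  (v9,v12,v13) [+-+] → (0.0337473, 1.99182, 0.7019)–(0, 2.0058, 0.7019)  len=0.0365
  (v12,v16,v13) [--+] → (-1.38449, 1.43222, 0.7019)–(0, 2.0058, 0.7019)  len=1.4986
  (v13,v16,v17) [+-+] → (-1.38449, 1.43222, 0.7019)–(-1.41824, 1.41824, 0.7019)  len=0.0365
  (v16,v20,v17) [--+] → (-1.99182, 0.0337473, 0.7019)–(-1.41824, 1.41824, 0.7019)  len=1.4986
  (v17,v20,v21) [+-+] → (-1.99182, 0.0337473, 0.7019)–(-2.0058, 0, 0.7019)  len=0.0365
  (v20,v24,v21) [--+] → (-1.43222, -1.38449, 0.7019)–(-2.0058, 0, 0.7019)  len=1.4986
  (v21,v24,v25) [+-+] → (-1.43222, -1.38449, 0.7019)–(-1.41824, -1.41824, 0.7019)  len=0.0365
  (v24,v28,v25) [--+] → (-0.0337473, -1.99182, 0.7019)–(-1.41824, -1.41824, 0.7019)  len=1.4986
  (v25,v28,v29) [+-+] → (-0.0337473, -1.99182, 0.7019)–(0, -2.0058, 0.7019)  len=0.0365
  (v28,v32,v29) [--+] → (1.38449, -1.43222, 0.7019)–(0, -2.0058, 0.7019)  len=1.4986
  (v29,v32,v33) [+-+] → (1.38449, -1.43222, 0.7019)–(1.41824, -1.41824, 0.7019)  len=0.0365
  (v32,v3,v33) [--+] → (1.99182, -0.0337473, 0.7019)–(1.41824, -1.41824, 0.7019)  len=1.4986
  (v33,v3,v4) [+-+] → (1.99182, -0.0337473, 0.7019)–(2.0058, 0, 0.7019)  len=0.0365

Chained into 1 loop(s):
  loop 1: 16 segments, perimeter = 12.2811
Total perimeter = 12.281

loops=1 perimeter=12.281


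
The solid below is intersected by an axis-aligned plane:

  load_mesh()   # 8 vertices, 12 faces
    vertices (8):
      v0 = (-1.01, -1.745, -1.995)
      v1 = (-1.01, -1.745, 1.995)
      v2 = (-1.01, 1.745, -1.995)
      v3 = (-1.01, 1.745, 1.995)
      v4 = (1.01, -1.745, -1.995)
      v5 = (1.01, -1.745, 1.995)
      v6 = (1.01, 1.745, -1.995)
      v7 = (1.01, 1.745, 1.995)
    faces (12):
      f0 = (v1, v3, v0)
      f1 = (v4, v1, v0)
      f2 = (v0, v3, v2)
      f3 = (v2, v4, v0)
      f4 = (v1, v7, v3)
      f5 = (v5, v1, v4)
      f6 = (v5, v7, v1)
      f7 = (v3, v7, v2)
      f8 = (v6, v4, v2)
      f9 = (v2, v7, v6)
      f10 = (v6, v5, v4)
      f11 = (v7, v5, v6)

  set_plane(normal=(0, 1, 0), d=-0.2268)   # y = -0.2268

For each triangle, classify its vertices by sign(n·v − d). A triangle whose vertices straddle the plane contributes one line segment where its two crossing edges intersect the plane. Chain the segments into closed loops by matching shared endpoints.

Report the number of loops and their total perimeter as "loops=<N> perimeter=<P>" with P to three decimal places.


Straddling triangles (8 of 12):
  (v1,v3,v0) [-+-] → (-1.01, -0.2268, 1.995)–(-1.01, -0.2268, -0.259293)  len=2.2543
  (v0,v3,v2) [-++] → (-1.01, -0.2268, -0.259293)–(-1.01, -0.2268, -1.995)  len=1.7357
  (v2,v4,v0) [+--] → (0.131271, -0.2268, -1.995)–(-1.01, -0.2268, -1.995)  len=1.1413
  (v1,v7,v3) [-++] → (-0.131271, -0.2268, 1.995)–(-1.01, -0.2268, 1.995)  len=0.8787
  (v5,v7,v1) [-+-] → (1.01, -0.2268, 1.995)–(-0.131271, -0.2268, 1.995)  len=1.1413
  (v6,v4,v2) [+-+] → (1.01, -0.2268, -1.995)–(0.131271, -0.2268, -1.995)  len=0.8787
  (v6,v5,v4) [+--] → (1.01, -0.2268, 0.259293)–(1.01, -0.2268, -1.995)  len=2.2543
  (v7,v5,v6) [+-+] → (1.01, -0.2268, 1.995)–(1.01, -0.2268, 0.259293)  len=1.7357

Chained into 1 loop(s):
  loop 1: 8 segments, perimeter = 12.0200
Total perimeter = 12.020

loops=1 perimeter=12.020


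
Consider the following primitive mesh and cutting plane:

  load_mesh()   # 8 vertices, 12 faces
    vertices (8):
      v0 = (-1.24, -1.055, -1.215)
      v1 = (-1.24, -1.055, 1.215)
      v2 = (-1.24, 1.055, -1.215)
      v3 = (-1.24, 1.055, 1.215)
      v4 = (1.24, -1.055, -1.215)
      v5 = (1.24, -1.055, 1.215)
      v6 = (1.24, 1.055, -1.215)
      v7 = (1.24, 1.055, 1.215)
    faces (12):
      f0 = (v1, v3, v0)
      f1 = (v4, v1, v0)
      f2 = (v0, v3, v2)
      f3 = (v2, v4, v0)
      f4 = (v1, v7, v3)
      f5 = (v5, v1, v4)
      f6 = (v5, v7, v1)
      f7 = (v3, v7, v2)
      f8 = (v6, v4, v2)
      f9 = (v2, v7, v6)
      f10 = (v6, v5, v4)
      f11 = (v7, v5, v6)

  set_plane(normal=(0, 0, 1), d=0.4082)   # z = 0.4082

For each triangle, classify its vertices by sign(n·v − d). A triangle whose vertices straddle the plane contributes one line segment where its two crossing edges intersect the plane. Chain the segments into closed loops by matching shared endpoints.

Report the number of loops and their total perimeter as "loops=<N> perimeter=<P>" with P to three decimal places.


Straddling triangles (8 of 12):
  (v1,v3,v0) [++-] → (-1.24, 0.354445, 0.4082)–(-1.24, -1.055, 0.4082)  len=1.4094
  (v4,v1,v0) [-+-] → (-0.416599, -1.055, 0.4082)–(-1.24, -1.055, 0.4082)  len=0.8234
  (v0,v3,v2) [-+-] → (-1.24, 0.354445, 0.4082)–(-1.24, 1.055, 0.4082)  len=0.7006
  (v5,v1,v4) [++-] → (-0.416599, -1.055, 0.4082)–(1.24, -1.055, 0.4082)  len=1.6566
  (v3,v7,v2) [++-] → (0.416599, 1.055, 0.4082)–(-1.24, 1.055, 0.4082)  len=1.6566
  (v2,v7,v6) [-+-] → (0.416599, 1.055, 0.4082)–(1.24, 1.055, 0.4082)  len=0.8234
  (v6,v5,v4) [-+-] → (1.24, -0.354445, 0.4082)–(1.24, -1.055, 0.4082)  len=0.7006
  (v7,v5,v6) [++-] → (1.24, -0.354445, 0.4082)–(1.24, 1.055, 0.4082)  len=1.4094

Chained into 1 loop(s):
  loop 1: 8 segments, perimeter = 9.1800
Total perimeter = 9.180

loops=1 perimeter=9.180


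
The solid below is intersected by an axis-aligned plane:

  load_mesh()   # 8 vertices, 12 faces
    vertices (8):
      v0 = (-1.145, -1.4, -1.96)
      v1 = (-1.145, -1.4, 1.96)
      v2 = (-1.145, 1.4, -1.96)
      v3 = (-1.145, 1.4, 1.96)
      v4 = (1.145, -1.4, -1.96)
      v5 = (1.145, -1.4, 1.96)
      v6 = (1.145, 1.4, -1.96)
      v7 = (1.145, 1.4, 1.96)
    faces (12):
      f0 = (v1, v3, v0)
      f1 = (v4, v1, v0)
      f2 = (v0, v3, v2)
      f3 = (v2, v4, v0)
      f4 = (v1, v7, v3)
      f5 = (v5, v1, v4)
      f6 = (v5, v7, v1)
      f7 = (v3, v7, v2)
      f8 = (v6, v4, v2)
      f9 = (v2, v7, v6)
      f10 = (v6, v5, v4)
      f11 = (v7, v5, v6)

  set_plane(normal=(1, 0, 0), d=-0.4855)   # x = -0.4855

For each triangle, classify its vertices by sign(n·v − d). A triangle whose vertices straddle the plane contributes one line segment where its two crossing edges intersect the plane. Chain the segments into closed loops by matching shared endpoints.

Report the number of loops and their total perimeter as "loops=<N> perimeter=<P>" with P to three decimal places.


Straddling triangles (8 of 12):
  (v4,v1,v0) [+--] → (-0.4855, -1.4, 0.831074)–(-0.4855, -1.4, -1.96)  len=2.7911
  (v2,v4,v0) [-+-] → (-0.4855, 0.593624, -1.96)–(-0.4855, -1.4, -1.96)  len=1.9936
  (v1,v7,v3) [-+-] → (-0.4855, -0.593624, 1.96)–(-0.4855, 1.4, 1.96)  len=1.9936
  (v5,v1,v4) [+-+] → (-0.4855, -1.4, 1.96)–(-0.4855, -1.4, 0.831074)  len=1.1289
  (v5,v7,v1) [++-] → (-0.4855, -0.593624, 1.96)–(-0.4855, -1.4, 1.96)  len=0.8064
  (v3,v7,v2) [-+-] → (-0.4855, 1.4, 1.96)–(-0.4855, 1.4, -0.831074)  len=2.7911
  (v6,v4,v2) [++-] → (-0.4855, 0.593624, -1.96)–(-0.4855, 1.4, -1.96)  len=0.8064
  (v2,v7,v6) [-++] → (-0.4855, 1.4, -0.831074)–(-0.4855, 1.4, -1.96)  len=1.1289

Chained into 1 loop(s):
  loop 1: 8 segments, perimeter = 13.4400
Total perimeter = 13.440

loops=1 perimeter=13.440


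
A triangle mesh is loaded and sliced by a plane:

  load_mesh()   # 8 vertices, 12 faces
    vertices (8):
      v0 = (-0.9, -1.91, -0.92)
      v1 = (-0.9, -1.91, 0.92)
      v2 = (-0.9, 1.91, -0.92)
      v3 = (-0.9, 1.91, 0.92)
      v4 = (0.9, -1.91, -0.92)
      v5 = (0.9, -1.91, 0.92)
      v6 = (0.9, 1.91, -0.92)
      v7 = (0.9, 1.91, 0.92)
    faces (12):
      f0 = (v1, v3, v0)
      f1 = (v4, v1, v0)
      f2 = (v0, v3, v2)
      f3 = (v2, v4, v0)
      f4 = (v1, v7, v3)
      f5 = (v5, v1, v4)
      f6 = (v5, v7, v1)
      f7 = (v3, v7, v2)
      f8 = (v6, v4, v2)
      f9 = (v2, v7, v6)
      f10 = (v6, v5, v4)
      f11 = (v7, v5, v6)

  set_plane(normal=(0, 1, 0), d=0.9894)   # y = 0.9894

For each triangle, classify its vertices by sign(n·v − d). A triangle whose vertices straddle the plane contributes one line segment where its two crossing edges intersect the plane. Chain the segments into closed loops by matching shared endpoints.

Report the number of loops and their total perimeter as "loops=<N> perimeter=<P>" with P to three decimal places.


loops=1 perimeter=7.280

Straddling triangles (8 of 12):
  (v1,v3,v0) [-+-] → (-0.9, 0.9894, 0.92)–(-0.9, 0.9894, 0.47657)  len=0.4434
  (v0,v3,v2) [-++] → (-0.9, 0.9894, 0.47657)–(-0.9, 0.9894, -0.92)  len=1.3966
  (v2,v4,v0) [+--] → (-0.466209, 0.9894, -0.92)–(-0.9, 0.9894, -0.92)  len=0.4338
  (v1,v7,v3) [-++] → (0.466209, 0.9894, 0.92)–(-0.9, 0.9894, 0.92)  len=1.3662
  (v5,v7,v1) [-+-] → (0.9, 0.9894, 0.92)–(0.466209, 0.9894, 0.92)  len=0.4338
  (v6,v4,v2) [+-+] → (0.9, 0.9894, -0.92)–(-0.466209, 0.9894, -0.92)  len=1.3662
  (v6,v5,v4) [+--] → (0.9, 0.9894, -0.47657)–(0.9, 0.9894, -0.92)  len=0.4434
  (v7,v5,v6) [+-+] → (0.9, 0.9894, 0.92)–(0.9, 0.9894, -0.47657)  len=1.3966

Chained into 1 loop(s):
  loop 1: 8 segments, perimeter = 7.2800
Total perimeter = 7.280


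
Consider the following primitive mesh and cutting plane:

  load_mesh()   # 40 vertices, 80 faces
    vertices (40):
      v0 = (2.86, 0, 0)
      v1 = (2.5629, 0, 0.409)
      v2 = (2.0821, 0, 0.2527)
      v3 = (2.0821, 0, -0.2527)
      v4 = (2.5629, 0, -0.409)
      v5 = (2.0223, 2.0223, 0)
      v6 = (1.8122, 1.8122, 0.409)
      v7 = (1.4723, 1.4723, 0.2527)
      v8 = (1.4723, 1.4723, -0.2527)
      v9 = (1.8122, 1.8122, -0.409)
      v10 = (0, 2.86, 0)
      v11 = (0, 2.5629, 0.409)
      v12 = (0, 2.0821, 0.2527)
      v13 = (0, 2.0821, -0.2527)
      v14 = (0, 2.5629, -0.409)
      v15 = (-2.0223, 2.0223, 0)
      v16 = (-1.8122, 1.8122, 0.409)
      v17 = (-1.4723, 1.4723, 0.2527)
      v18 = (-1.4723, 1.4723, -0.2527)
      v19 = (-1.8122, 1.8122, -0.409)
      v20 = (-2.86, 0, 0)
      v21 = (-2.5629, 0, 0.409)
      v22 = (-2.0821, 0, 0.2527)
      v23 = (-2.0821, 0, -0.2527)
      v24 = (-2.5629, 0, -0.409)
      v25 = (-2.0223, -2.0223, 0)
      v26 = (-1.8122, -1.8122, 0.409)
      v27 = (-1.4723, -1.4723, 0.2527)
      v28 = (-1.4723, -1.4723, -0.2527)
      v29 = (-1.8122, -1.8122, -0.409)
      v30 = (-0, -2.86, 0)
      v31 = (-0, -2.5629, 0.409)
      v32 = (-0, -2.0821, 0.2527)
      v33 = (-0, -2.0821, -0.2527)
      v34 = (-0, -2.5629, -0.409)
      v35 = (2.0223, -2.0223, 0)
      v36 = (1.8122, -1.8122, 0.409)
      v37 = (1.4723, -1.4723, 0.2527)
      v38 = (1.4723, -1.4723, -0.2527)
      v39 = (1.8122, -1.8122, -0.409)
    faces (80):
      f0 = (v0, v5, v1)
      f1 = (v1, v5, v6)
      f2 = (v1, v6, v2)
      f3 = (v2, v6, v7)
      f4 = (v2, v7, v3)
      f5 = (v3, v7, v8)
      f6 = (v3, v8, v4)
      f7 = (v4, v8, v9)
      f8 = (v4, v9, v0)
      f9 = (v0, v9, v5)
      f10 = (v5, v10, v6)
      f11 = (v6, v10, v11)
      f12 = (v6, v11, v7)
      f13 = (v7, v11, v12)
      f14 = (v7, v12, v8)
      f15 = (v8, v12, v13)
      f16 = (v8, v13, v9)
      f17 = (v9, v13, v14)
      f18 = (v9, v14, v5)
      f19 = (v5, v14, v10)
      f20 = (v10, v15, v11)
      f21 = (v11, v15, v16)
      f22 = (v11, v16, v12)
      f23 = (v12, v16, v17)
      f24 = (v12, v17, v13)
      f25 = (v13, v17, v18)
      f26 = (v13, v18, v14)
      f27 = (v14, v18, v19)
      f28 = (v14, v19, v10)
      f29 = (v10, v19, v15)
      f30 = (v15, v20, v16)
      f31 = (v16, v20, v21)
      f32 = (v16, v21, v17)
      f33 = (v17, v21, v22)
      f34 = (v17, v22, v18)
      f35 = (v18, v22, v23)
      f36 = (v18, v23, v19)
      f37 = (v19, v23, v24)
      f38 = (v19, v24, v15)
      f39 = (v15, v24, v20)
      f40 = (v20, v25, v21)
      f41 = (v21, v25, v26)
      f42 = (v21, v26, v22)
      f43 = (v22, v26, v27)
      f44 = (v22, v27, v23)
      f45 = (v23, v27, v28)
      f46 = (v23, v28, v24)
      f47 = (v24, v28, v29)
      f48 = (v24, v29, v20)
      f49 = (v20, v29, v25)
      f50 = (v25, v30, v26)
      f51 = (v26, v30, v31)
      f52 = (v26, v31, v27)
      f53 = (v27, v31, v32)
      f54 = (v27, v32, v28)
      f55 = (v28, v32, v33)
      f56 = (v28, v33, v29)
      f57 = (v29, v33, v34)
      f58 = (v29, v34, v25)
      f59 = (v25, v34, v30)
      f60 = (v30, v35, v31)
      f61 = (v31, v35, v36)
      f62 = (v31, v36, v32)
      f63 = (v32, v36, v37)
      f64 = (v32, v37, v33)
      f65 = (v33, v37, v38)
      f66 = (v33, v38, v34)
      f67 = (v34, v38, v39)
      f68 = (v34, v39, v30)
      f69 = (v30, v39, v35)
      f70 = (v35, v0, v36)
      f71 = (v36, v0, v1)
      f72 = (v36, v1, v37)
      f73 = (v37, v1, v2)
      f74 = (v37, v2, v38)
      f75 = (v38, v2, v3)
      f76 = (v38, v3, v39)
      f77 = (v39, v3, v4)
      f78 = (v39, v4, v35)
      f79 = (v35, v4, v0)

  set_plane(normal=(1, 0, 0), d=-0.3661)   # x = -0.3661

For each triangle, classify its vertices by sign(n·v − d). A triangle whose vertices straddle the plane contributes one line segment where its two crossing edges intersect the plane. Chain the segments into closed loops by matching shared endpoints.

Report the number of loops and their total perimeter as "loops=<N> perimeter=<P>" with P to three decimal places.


Straddling triangles (20 of 80):
  (v10,v15,v11) [+-+] → (-0.3661, 2.70835, 0)–(-0.3661, 2.46503, 0.334958)  len=0.4140
  (v11,v15,v16) [+--] → (-0.3661, 2.46503, 0.334958)–(-0.3661, 2.41124, 0.409)  len=0.0915
  (v11,v16,v12) [+-+] → (-0.3661, 2.41124, 0.409)–(-0.3661, 2.02757, 0.284276)  len=0.4034
  (v12,v16,v17) [+--] → (-0.3661, 2.02757, 0.284276)–(-0.3661, 1.93047, 0.2527)  len=0.1021
  (v12,v17,v13) [+-+] → (-0.3661, 1.93047, 0.2527)–(-0.3661, 1.93047, -0.127028)  len=0.3797
  (v13,v17,v18) [+--] → (-0.3661, 1.93047, -0.127028)–(-0.3661, 1.93047, -0.2527)  len=0.1257
  (v13,v18,v14) [+-+] → (-0.3661, 1.93047, -0.2527)–(-0.3661, 2.29171, -0.370135)  len=0.3799
  (v14,v18,v19) [+--] → (-0.3661, 2.29171, -0.370135)–(-0.3661, 2.41124, -0.409)  len=0.1257
  (v14,v19,v10) [+-+] → (-0.3661, 2.41124, -0.409)–(-0.3661, 2.64832, -0.082626)  len=0.4034
  (v10,v19,v15) [+--] → (-0.3661, 2.64832, -0.082626)–(-0.3661, 2.70835, 0)  len=0.1021
  (v25,v30,v26) [-+-] → (-0.3661, -2.70835, 0)–(-0.3661, -2.64832, 0.082626)  len=0.1021
  (v26,v30,v31) [-++] → (-0.3661, -2.64832, 0.082626)–(-0.3661, -2.41124, 0.409)  len=0.4034
  (v26,v31,v27) [-+-] → (-0.3661, -2.41124, 0.409)–(-0.3661, -2.29171, 0.370135)  len=0.1257
  (v27,v31,v32) [-++] → (-0.3661, -2.29171, 0.370135)–(-0.3661, -1.93047, 0.2527)  len=0.3799
  (v27,v32,v28) [-+-] → (-0.3661, -1.93047, 0.2527)–(-0.3661, -1.93047, 0.127028)  len=0.1257
  (v28,v32,v33) [-++] → (-0.3661, -1.93047, 0.127028)–(-0.3661, -1.93047, -0.2527)  len=0.3797
  (v28,v33,v29) [-+-] → (-0.3661, -1.93047, -0.2527)–(-0.3661, -2.02757, -0.284276)  len=0.1021
  (v29,v33,v34) [-++] → (-0.3661, -2.02757, -0.284276)–(-0.3661, -2.41124, -0.409)  len=0.4034
  (v29,v34,v25) [-+-] → (-0.3661, -2.41124, -0.409)–(-0.3661, -2.46503, -0.334958)  len=0.0915
  (v25,v34,v30) [-++] → (-0.3661, -2.46503, -0.334958)–(-0.3661, -2.70835, 0)  len=0.4140

Chained into 2 loop(s):
  loop 1: 10 segments, perimeter = 2.5275
  loop 2: 10 segments, perimeter = 2.5275
Total perimeter = 5.055

loops=2 perimeter=5.055


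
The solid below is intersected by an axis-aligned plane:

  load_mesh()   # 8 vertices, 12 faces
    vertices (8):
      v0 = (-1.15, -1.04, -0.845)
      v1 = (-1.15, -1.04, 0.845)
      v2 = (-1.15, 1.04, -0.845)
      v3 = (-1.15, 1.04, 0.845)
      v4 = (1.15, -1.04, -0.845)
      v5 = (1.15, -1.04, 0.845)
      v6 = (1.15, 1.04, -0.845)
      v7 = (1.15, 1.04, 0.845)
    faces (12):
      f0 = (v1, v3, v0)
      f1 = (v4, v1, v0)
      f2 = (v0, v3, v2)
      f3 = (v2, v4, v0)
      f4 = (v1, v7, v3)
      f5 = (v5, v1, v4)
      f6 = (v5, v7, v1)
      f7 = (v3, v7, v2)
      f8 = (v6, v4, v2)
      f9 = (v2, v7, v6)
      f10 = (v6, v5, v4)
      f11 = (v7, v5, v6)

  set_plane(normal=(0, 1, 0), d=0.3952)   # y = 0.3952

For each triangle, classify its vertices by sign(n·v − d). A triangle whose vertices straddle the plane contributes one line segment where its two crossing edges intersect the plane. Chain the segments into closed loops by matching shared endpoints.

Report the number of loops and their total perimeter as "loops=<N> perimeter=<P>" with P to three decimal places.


Straddling triangles (8 of 12):
  (v1,v3,v0) [-+-] → (-1.15, 0.3952, 0.845)–(-1.15, 0.3952, 0.3211)  len=0.5239
  (v0,v3,v2) [-++] → (-1.15, 0.3952, 0.3211)–(-1.15, 0.3952, -0.845)  len=1.1661
  (v2,v4,v0) [+--] → (-0.437, 0.3952, -0.845)–(-1.15, 0.3952, -0.845)  len=0.7130
  (v1,v7,v3) [-++] → (0.437, 0.3952, 0.845)–(-1.15, 0.3952, 0.845)  len=1.5870
  (v5,v7,v1) [-+-] → (1.15, 0.3952, 0.845)–(0.437, 0.3952, 0.845)  len=0.7130
  (v6,v4,v2) [+-+] → (1.15, 0.3952, -0.845)–(-0.437, 0.3952, -0.845)  len=1.5870
  (v6,v5,v4) [+--] → (1.15, 0.3952, -0.3211)–(1.15, 0.3952, -0.845)  len=0.5239
  (v7,v5,v6) [+-+] → (1.15, 0.3952, 0.845)–(1.15, 0.3952, -0.3211)  len=1.1661

Chained into 1 loop(s):
  loop 1: 8 segments, perimeter = 7.9800
Total perimeter = 7.980

loops=1 perimeter=7.980


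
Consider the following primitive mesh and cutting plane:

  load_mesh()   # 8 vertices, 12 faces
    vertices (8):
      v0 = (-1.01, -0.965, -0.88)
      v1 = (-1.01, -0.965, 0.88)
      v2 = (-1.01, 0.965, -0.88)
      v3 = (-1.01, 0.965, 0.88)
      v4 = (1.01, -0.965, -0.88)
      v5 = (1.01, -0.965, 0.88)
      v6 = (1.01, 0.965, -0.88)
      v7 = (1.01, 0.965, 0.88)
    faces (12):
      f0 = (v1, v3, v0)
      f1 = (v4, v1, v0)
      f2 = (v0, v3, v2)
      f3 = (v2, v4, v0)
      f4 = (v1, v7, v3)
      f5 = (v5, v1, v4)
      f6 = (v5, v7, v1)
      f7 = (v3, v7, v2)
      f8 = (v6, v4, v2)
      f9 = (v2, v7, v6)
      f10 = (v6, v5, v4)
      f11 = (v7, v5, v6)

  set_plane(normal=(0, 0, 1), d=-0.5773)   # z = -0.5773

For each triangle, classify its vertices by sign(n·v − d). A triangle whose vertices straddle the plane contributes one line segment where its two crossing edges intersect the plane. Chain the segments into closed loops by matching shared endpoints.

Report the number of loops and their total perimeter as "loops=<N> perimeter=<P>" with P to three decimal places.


loops=1 perimeter=7.900

Straddling triangles (8 of 12):
  (v1,v3,v0) [++-] → (-1.01, -0.633062, -0.5773)–(-1.01, -0.965, -0.5773)  len=0.3319
  (v4,v1,v0) [-+-] → (0.662583, -0.965, -0.5773)–(-1.01, -0.965, -0.5773)  len=1.6726
  (v0,v3,v2) [-+-] → (-1.01, -0.633062, -0.5773)–(-1.01, 0.965, -0.5773)  len=1.5981
  (v5,v1,v4) [++-] → (0.662583, -0.965, -0.5773)–(1.01, -0.965, -0.5773)  len=0.3474
  (v3,v7,v2) [++-] → (-0.662583, 0.965, -0.5773)–(-1.01, 0.965, -0.5773)  len=0.3474
  (v2,v7,v6) [-+-] → (-0.662583, 0.965, -0.5773)–(1.01, 0.965, -0.5773)  len=1.6726
  (v6,v5,v4) [-+-] → (1.01, 0.633062, -0.5773)–(1.01, -0.965, -0.5773)  len=1.5981
  (v7,v5,v6) [++-] → (1.01, 0.633062, -0.5773)–(1.01, 0.965, -0.5773)  len=0.3319

Chained into 1 loop(s):
  loop 1: 8 segments, perimeter = 7.9000
Total perimeter = 7.900


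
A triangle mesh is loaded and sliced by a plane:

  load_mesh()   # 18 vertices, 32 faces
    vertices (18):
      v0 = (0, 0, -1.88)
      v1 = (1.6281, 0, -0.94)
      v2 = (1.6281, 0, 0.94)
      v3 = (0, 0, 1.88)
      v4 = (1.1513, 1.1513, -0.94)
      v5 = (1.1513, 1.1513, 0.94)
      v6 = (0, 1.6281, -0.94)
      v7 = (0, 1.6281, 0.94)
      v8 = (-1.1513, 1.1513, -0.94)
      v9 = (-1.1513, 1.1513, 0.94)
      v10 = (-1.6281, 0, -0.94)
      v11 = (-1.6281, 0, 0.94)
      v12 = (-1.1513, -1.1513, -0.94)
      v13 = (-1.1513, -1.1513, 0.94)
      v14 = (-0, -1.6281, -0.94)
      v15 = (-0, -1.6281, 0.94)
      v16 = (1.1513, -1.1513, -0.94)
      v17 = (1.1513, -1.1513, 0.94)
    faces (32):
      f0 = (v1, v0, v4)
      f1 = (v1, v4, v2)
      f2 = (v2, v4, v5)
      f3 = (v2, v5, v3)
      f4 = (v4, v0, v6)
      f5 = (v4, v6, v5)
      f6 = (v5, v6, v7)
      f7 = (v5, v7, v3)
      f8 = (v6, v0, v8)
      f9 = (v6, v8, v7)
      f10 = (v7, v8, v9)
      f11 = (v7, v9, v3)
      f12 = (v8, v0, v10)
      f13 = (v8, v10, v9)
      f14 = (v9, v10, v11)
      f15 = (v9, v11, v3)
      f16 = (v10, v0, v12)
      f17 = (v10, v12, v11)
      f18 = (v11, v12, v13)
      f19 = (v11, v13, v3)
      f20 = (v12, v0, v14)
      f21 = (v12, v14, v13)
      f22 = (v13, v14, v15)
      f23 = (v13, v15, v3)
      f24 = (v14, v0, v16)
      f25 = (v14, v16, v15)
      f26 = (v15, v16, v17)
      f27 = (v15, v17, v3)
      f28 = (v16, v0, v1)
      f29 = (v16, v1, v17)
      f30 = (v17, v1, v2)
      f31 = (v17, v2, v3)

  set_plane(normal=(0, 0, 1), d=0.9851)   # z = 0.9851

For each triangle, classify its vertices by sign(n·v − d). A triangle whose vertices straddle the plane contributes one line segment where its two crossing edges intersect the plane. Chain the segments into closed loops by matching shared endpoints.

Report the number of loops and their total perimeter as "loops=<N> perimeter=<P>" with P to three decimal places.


loops=1 perimeter=9.491

Straddling triangles (8 of 32):
  (v2,v5,v3) [--+] → (1.09606, 1.09606, 0.9851)–(1.54999, 0, 0.9851)  len=1.1863
  (v5,v7,v3) [--+] → (0, 1.54999, 0.9851)–(1.09606, 1.09606, 0.9851)  len=1.1863
  (v7,v9,v3) [--+] → (-1.09606, 1.09606, 0.9851)–(0, 1.54999, 0.9851)  len=1.1863
  (v9,v11,v3) [--+] → (-1.54999, 0, 0.9851)–(-1.09606, 1.09606, 0.9851)  len=1.1863
  (v11,v13,v3) [--+] → (-1.09606, -1.09606, 0.9851)–(-1.54999, 0, 0.9851)  len=1.1863
  (v13,v15,v3) [--+] → (0, -1.54999, 0.9851)–(-1.09606, -1.09606, 0.9851)  len=1.1863
  (v15,v17,v3) [--+] → (1.09606, -1.09606, 0.9851)–(0, -1.54999, 0.9851)  len=1.1863
  (v17,v2,v3) [--+] → (1.54999, 0, 0.9851)–(1.09606, -1.09606, 0.9851)  len=1.1863

Chained into 1 loop(s):
  loop 1: 8 segments, perimeter = 9.4907
Total perimeter = 9.491


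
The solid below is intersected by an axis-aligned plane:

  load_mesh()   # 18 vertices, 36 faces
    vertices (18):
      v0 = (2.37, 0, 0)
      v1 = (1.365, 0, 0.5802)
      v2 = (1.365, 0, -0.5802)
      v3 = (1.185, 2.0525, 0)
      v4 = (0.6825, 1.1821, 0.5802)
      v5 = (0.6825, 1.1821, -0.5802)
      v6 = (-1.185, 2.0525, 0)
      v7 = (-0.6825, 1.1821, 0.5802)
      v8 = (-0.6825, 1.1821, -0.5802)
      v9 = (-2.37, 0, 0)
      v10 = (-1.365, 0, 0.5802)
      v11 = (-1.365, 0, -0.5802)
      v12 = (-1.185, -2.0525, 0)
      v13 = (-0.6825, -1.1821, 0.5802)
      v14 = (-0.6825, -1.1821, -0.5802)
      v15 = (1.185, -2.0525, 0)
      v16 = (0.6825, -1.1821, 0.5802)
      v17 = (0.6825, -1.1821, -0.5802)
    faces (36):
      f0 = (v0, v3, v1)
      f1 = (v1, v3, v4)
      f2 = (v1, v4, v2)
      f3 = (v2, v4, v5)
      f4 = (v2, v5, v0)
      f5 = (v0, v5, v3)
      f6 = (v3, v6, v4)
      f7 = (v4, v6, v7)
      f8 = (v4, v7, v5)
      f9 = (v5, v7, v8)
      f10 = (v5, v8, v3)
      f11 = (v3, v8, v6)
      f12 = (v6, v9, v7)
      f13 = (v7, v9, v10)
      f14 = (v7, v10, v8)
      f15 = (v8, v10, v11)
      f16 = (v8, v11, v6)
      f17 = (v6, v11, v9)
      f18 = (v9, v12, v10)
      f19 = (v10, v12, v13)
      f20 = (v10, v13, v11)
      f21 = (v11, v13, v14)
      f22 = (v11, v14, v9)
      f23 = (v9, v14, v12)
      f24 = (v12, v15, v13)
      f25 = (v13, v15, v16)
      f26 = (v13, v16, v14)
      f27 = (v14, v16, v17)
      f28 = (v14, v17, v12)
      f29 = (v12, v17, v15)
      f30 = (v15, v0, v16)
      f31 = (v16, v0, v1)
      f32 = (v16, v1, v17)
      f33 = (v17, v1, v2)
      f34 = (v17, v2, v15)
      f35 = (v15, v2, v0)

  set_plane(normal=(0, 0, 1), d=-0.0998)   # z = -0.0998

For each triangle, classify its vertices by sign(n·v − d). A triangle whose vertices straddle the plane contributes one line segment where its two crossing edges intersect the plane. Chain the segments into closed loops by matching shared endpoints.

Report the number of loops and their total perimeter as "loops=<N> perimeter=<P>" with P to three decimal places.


loops=2 perimeter=21.373

Straddling triangles (24 of 36):
  (v1,v4,v2) [++-] → (1.08245, 0.489384, -0.0998)–(1.365, 0, -0.0998)  len=0.5651
  (v2,v4,v5) [-+-] → (1.08245, 0.489384, -0.0998)–(0.6825, 1.1821, -0.0998)  len=0.7999
  (v2,v5,v0) [--+] → (2.07973, 0.203333, -0.0998)–(2.19713, 0, -0.0998)  len=0.2348
  (v0,v5,v3) [+-+] → (2.07973, 0.203333, -0.0998)–(1.09857, 1.90278, -0.0998)  len=1.9624
  (v4,v7,v5) [++-] → (0.117397, 1.1821, -0.0998)–(0.6825, 1.1821, -0.0998)  len=0.5651
  (v5,v7,v8) [-+-] → (0.117397, 1.1821, -0.0998)–(-0.6825, 1.1821, -0.0998)  len=0.7999
  (v5,v8,v3) [--+] → (0.863772, 1.90278, -0.0998)–(1.09857, 1.90278, -0.0998)  len=0.2348
  (v3,v8,v6) [+-+] → (0.863772, 1.90278, -0.0998)–(-1.09857, 1.90278, -0.0998)  len=1.9623
  (v7,v10,v8) [++-] → (-0.965052, 0.692716, -0.0998)–(-0.6825, 1.1821, -0.0998)  len=0.5651
  (v8,v10,v11) [-+-] → (-0.965052, 0.692716, -0.0998)–(-1.365, 0, -0.0998)  len=0.7999
  (v8,v11,v6) [--+] → (-1.21596, 1.69945, -0.0998)–(-1.09857, 1.90278, -0.0998)  len=0.2348
  (v6,v11,v9) [+-+] → (-1.21596, 1.69945, -0.0998)–(-2.19713, 0, -0.0998)  len=1.9624
  (v10,v13,v11) [++-] → (-1.08245, -0.489384, -0.0998)–(-1.365, 0, -0.0998)  len=0.5651
  (v11,v13,v14) [-+-] → (-1.08245, -0.489384, -0.0998)–(-0.6825, -1.1821, -0.0998)  len=0.7999
  (v11,v14,v9) [--+] → (-2.07973, -0.203333, -0.0998)–(-2.19713, 0, -0.0998)  len=0.2348
  (v9,v14,v12) [+-+] → (-2.07973, -0.203333, -0.0998)–(-1.09857, -1.90278, -0.0998)  len=1.9624
  (v13,v16,v14) [++-] → (-0.117397, -1.1821, -0.0998)–(-0.6825, -1.1821, -0.0998)  len=0.5651
  (v14,v16,v17) [-+-] → (-0.117397, -1.1821, -0.0998)–(0.6825, -1.1821, -0.0998)  len=0.7999
  (v14,v17,v12) [--+] → (-0.863772, -1.90278, -0.0998)–(-1.09857, -1.90278, -0.0998)  len=0.2348
  (v12,v17,v15) [+-+] → (-0.863772, -1.90278, -0.0998)–(1.09857, -1.90278, -0.0998)  len=1.9623
  (v16,v1,v17) [++-] → (0.965052, -0.692716, -0.0998)–(0.6825, -1.1821, -0.0998)  len=0.5651
  (v17,v1,v2) [-+-] → (0.965052, -0.692716, -0.0998)–(1.365, 0, -0.0998)  len=0.7999
  (v17,v2,v15) [--+] → (1.21596, -1.69945, -0.0998)–(1.09857, -1.90278, -0.0998)  len=0.2348
  (v15,v2,v0) [+-+] → (1.21596, -1.69945, -0.0998)–(2.19713, 0, -0.0998)  len=1.9624

Chained into 2 loop(s):
  loop 1: 12 segments, perimeter = 8.1899
  loop 2: 12 segments, perimeter = 13.1828
Total perimeter = 21.373


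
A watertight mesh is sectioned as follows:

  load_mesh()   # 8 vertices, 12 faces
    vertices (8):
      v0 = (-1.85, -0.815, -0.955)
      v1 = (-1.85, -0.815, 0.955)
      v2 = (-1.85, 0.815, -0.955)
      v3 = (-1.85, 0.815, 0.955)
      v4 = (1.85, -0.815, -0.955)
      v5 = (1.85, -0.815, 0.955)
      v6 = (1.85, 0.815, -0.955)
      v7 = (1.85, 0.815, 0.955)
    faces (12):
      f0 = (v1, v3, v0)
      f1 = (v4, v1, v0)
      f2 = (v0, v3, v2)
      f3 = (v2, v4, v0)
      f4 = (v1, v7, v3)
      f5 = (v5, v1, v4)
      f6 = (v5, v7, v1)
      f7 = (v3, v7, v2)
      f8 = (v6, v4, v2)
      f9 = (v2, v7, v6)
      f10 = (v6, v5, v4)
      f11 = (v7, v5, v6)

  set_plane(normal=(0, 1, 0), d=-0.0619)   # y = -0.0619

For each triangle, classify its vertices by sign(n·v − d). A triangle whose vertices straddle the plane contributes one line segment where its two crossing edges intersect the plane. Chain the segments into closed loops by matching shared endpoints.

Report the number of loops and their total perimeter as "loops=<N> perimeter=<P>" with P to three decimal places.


Straddling triangles (8 of 12):
  (v1,v3,v0) [-+-] → (-1.85, -0.0619, 0.955)–(-1.85, -0.0619, -0.0725331)  len=1.0275
  (v0,v3,v2) [-++] → (-1.85, -0.0619, -0.0725331)–(-1.85, -0.0619, -0.955)  len=0.8825
  (v2,v4,v0) [+--] → (0.140509, -0.0619, -0.955)–(-1.85, -0.0619, -0.955)  len=1.9905
  (v1,v7,v3) [-++] → (-0.140509, -0.0619, 0.955)–(-1.85, -0.0619, 0.955)  len=1.7095
  (v5,v7,v1) [-+-] → (1.85, -0.0619, 0.955)–(-0.140509, -0.0619, 0.955)  len=1.9905
  (v6,v4,v2) [+-+] → (1.85, -0.0619, -0.955)–(0.140509, -0.0619, -0.955)  len=1.7095
  (v6,v5,v4) [+--] → (1.85, -0.0619, 0.0725331)–(1.85, -0.0619, -0.955)  len=1.0275
  (v7,v5,v6) [+-+] → (1.85, -0.0619, 0.955)–(1.85, -0.0619, 0.0725331)  len=0.8825

Chained into 1 loop(s):
  loop 1: 8 segments, perimeter = 11.2200
Total perimeter = 11.220

loops=1 perimeter=11.220


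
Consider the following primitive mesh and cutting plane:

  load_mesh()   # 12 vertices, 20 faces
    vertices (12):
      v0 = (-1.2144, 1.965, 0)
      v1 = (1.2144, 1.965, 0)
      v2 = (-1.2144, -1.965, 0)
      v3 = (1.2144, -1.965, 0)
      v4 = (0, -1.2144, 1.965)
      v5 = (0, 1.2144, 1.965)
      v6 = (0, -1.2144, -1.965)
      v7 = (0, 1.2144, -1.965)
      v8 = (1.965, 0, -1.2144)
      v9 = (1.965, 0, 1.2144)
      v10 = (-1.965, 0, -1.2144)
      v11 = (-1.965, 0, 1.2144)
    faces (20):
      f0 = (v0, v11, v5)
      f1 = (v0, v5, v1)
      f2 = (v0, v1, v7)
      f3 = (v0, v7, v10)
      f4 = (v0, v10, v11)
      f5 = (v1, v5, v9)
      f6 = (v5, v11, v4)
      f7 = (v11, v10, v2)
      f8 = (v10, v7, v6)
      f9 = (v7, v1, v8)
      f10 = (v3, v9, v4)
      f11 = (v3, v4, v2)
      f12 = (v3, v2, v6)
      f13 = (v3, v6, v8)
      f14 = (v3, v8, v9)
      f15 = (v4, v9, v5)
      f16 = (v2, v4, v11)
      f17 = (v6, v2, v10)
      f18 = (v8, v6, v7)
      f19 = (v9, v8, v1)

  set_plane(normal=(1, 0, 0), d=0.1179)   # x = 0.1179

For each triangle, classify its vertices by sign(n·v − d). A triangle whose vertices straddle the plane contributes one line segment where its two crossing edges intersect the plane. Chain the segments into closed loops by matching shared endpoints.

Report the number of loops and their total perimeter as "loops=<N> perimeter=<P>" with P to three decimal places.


Straddling triangles (10 of 20):
  (v0,v5,v1) [--+] → (0.1179, 1.28727, 1.77423)–(0.1179, 1.965, 0)  len=1.8993
  (v0,v1,v7) [-+-] → (0.1179, 1.965, 0)–(0.1179, 1.28727, -1.77423)  len=1.8993
  (v1,v5,v9) [+-+] → (0.1179, 1.28727, 1.77423)–(0.1179, 1.14154, 1.91996)  len=0.2061
  (v7,v1,v8) [-++] → (0.1179, 1.28727, -1.77423)–(0.1179, 1.14154, -1.91996)  len=0.2061
  (v3,v9,v4) [++-] → (0.1179, -1.14154, 1.91996)–(0.1179, -1.28727, 1.77423)  len=0.2061
  (v3,v4,v2) [+--] → (0.1179, -1.28727, 1.77423)–(0.1179, -1.965, 0)  len=1.8993
  (v3,v2,v6) [+--] → (0.1179, -1.965, 0)–(0.1179, -1.28727, -1.77423)  len=1.8993
  (v3,v6,v8) [+-+] → (0.1179, -1.28727, -1.77423)–(0.1179, -1.14154, -1.91996)  len=0.2061
  (v4,v9,v5) [-+-] → (0.1179, -1.14154, 1.91996)–(0.1179, 1.14154, 1.91996)  len=2.2831
  (v8,v6,v7) [+--] → (0.1179, -1.14154, -1.91996)–(0.1179, 1.14154, -1.91996)  len=2.2831

Chained into 1 loop(s):
  loop 1: 10 segments, perimeter = 12.9876
Total perimeter = 12.988

loops=1 perimeter=12.988


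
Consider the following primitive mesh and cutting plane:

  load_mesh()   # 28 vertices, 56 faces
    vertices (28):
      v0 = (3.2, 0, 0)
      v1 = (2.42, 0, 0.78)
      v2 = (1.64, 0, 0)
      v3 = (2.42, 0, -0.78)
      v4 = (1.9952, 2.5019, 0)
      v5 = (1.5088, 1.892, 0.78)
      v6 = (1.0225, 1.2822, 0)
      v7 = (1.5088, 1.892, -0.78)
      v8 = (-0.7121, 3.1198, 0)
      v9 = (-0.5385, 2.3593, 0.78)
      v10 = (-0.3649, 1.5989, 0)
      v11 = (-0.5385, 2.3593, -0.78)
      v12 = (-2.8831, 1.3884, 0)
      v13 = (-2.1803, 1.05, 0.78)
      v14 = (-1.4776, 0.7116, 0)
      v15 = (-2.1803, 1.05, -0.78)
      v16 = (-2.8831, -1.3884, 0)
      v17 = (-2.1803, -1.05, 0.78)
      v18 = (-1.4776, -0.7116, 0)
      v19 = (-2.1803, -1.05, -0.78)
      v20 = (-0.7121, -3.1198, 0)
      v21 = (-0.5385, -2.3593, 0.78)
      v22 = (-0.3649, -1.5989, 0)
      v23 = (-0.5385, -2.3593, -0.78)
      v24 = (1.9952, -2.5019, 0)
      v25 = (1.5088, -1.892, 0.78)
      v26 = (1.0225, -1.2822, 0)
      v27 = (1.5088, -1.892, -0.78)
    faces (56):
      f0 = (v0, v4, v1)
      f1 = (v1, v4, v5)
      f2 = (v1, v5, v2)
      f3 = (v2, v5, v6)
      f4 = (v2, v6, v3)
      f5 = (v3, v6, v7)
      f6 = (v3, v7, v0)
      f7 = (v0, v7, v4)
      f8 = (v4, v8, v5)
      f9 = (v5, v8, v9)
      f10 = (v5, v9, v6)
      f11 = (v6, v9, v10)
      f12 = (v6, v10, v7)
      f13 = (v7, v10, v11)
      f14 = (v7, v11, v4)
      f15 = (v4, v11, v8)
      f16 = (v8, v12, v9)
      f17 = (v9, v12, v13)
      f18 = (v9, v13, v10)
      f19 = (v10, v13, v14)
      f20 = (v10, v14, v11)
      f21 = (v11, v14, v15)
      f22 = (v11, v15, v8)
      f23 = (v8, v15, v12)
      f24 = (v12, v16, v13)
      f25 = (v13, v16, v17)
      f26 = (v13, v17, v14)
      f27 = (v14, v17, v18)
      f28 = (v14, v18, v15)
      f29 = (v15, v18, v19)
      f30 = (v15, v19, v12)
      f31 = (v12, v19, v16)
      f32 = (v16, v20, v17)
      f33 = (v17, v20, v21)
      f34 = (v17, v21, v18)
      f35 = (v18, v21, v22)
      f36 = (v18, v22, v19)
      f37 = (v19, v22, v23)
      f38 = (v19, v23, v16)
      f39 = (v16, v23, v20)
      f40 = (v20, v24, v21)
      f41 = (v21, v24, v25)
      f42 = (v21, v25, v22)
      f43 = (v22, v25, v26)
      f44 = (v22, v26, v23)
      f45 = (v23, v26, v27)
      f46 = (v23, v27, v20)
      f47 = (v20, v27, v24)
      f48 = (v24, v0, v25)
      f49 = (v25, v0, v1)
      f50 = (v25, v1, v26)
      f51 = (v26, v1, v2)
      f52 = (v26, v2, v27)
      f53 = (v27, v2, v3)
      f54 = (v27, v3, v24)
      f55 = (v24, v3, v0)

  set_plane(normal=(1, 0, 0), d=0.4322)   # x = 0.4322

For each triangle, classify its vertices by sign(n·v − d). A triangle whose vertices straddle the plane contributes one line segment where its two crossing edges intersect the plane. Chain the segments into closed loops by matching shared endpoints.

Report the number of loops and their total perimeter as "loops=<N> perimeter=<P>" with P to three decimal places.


loops=2 perimeter=8.497

Straddling triangles (16 of 56):
  (v4,v8,v5) [+-+] → (0.4322, 2.85863, 0)–(0.4322, 2.48719, 0.401888)  len=0.5473
  (v5,v8,v9) [+--] → (0.4322, 2.48719, 0.401888)–(0.4322, 2.13774, 0.78)  len=0.5149
  (v5,v9,v6) [+-+] → (0.4322, 2.13774, 0.78)–(0.4322, 1.68951, 0.294961)  len=0.6604
  (v6,v9,v10) [+--] → (0.4322, 1.68951, 0.294961)–(0.4322, 1.41695, 0)  len=0.4016
  (v6,v10,v7) [+-+] → (0.4322, 1.41695, 0)–(0.4322, 1.72359, -0.331824)  len=0.4518
  (v7,v10,v11) [+--] → (0.4322, 1.72359, -0.331824)–(0.4322, 2.13774, -0.78)  len=0.6102
  (v7,v11,v4) [+-+] → (0.4322, 2.13774, -0.78)–(0.4322, 2.41393, -0.48117)  len=0.4069
  (v4,v11,v8) [+--] → (0.4322, 2.41393, -0.48117)–(0.4322, 2.85863, 0)  len=0.6552
  (v20,v24,v21) [-+-] → (0.4322, -2.85863, 0)–(0.4322, -2.41393, 0.48117)  len=0.6552
  (v21,v24,v25) [-++] → (0.4322, -2.41393, 0.48117)–(0.4322, -2.13774, 0.78)  len=0.4069
  (v21,v25,v22) [-+-] → (0.4322, -2.13774, 0.78)–(0.4322, -1.72359, 0.331824)  len=0.6102
  (v22,v25,v26) [-++] → (0.4322, -1.72359, 0.331824)–(0.4322, -1.41695, 0)  len=0.4518
  (v22,v26,v23) [-+-] → (0.4322, -1.41695, 0)–(0.4322, -1.68951, -0.294961)  len=0.4016
  (v23,v26,v27) [-++] → (0.4322, -1.68951, -0.294961)–(0.4322, -2.13774, -0.78)  len=0.6604
  (v23,v27,v20) [-+-] → (0.4322, -2.13774, -0.78)–(0.4322, -2.48719, -0.401888)  len=0.5149
  (v20,v27,v24) [-++] → (0.4322, -2.48719, -0.401888)–(0.4322, -2.85863, 0)  len=0.5473

Chained into 2 loop(s):
  loop 1: 8 segments, perimeter = 4.2483
  loop 2: 8 segments, perimeter = 4.2483
Total perimeter = 8.497
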